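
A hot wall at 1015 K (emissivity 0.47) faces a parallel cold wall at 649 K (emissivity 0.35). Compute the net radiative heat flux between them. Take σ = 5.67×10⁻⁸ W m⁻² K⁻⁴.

q ≈ 12600 W/m²

For two large parallel gray plates, q = σ(T₁⁴ − T₂⁴) / (1/ε₁ + 1/ε₂ − 1).
1/ε₁ + 1/ε₂ − 1 = 1/0.47 + 1/0.35 − 1 = 3.985.
T₁⁴ − T₂⁴ = 1.06×10^12 − 1.77×10^11 = 8.84×10^11 K⁴.
q = 5.67×10⁻⁸ × 8.84×10^11 / 3.985 = 12600 W/m².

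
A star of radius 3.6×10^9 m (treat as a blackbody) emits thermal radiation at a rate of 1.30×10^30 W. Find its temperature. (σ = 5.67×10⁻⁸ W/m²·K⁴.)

A = 4πr² = 4π × (3.6×10^9)² = 1.63×10^20 m².
From P = σAT⁴, T = (P / σA)^(1/4) = (1.30×10^30 / (5.67×10⁻⁸ × 1.63×10^20))^(1/4).
T = (1.41×10^17)^(1/4) = 19400 K.

T ≈ 19400 K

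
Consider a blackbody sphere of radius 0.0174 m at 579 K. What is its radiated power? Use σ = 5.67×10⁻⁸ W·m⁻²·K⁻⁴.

A = 4πr² = 4π × (0.0174)² = 3.80×10^-3 m².
P = σAT⁴ = 5.67×10⁻⁸ × 3.80×10^-3 × (579)⁴ = 5.67×10⁻⁸ × 3.80×10^-3 × 1.12×10^11.
P = 24.2 W.

P ≈ 24.2 W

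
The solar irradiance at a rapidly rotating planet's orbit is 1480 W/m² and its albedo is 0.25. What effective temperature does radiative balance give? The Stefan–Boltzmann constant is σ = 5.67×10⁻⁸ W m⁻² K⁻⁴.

T ≈ 264 K

Power absorbed = (1−a)S·πR²; power emitted = 4πR²σT⁴. Equating and cancelling πR²:
T = ((1−a)S / 4σ)^(1/4) = (1110 / (4 × 5.67×10⁻⁸))^(1/4) = (4.89×10^9)^(1/4).
T = 264 K.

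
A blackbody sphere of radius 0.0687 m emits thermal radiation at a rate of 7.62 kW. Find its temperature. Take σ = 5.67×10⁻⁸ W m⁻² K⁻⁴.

T ≈ 1230 K

A = 4πr² = 4π × (0.0687)² = 0.0593 m².
From P = σAT⁴, T = (P / σA)^(1/4) = (7620 / (5.67×10⁻⁸ × 0.0593))^(1/4).
T = (2.27×10^12)^(1/4) = 1230 K.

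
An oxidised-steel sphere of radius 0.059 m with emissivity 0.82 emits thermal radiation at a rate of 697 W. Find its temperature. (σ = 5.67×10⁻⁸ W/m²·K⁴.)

A = 4πr² = 4π × (0.059)² = 0.0437 m².
From P = εσAT⁴, T = (P / εσA)^(1/4) = (697 / (0.82 × 5.67×10⁻⁸ × 0.0437))^(1/4).
T = (3.43×10^11)^(1/4) = 765 K.

T ≈ 765 K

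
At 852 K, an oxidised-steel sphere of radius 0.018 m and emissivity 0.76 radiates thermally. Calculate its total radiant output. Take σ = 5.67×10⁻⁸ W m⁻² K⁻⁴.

A = 4πr² = 4π × (0.018)² = 4.07×10^-3 m².
P = εσAT⁴ = 0.76 × 5.67×10⁻⁸ × 4.07×10^-3 × (852)⁴ = 0.76 × 5.67×10⁻⁸ × 4.07×10^-3 × 5.27×10^11.
P = 92.5 W.

P ≈ 92.5 W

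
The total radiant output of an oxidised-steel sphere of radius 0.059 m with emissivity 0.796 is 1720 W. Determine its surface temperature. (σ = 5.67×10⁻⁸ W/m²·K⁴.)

A = 4πr² = 4π × (0.059)² = 0.0437 m².
From P = εσAT⁴, T = (P / εσA)^(1/4) = (1720 / (0.796 × 5.67×10⁻⁸ × 0.0437))^(1/4).
T = (8.71×10^11)^(1/4) = 966 K.

T ≈ 966 K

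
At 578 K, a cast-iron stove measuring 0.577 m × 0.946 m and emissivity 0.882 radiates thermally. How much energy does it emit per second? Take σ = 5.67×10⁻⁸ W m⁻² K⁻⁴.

P ≈ 3050 W

A = 0.577 × 0.946 = 0.546 m².
Stefan–Boltzmann: P = εσAT⁴ = 0.882 × 5.67×10⁻⁸ × 0.546 × (578)⁴ = 0.882 × 5.67×10⁻⁸ × 0.546 × 1.12×10^11.
P = 3050 W.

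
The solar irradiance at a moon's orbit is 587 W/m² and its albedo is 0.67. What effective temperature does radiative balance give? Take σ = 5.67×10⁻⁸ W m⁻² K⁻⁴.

Power absorbed = (1−a)S·πR²; power emitted = 4πR²σT⁴. Equating and cancelling πR²:
T = ((1−a)S / 4σ)^(1/4) = (194 / (4 × 5.67×10⁻⁸))^(1/4) = (8.54×10^8)^(1/4).
T = 171 K.

T ≈ 171 K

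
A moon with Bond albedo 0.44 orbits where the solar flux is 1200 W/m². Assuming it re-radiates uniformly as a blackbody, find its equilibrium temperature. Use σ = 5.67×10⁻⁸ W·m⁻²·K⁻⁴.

Power absorbed = (1−a)S·πR²; power emitted = 4πR²σT⁴. Equating and cancelling πR²:
T = ((1−a)S / 4σ)^(1/4) = (672 / (4 × 5.67×10⁻⁸))^(1/4) = (2.96×10^9)^(1/4).
T = 233 K.

T ≈ 233 K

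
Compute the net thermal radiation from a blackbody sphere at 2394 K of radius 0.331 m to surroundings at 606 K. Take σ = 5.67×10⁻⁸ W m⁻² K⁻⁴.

A = 4πr² = 4π × (0.331)² = 1.38 m².
Q = σA(T⁴ − T_s⁴). T⁴ − T_s⁴ = (2394)⁴ − (606)⁴ = 3.28×10^13 − 1.35×10^11 = 3.27×10^13 K⁴.
Q = 5.67×10⁻⁸ × 1.38 × 3.27×10^13 = 2.55×10^6 W.

Q ≈ 2.55×10^6 W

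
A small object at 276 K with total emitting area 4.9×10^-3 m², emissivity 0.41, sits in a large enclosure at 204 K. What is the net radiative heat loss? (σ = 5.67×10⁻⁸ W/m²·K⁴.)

Q = εσA(T⁴ − T_s⁴). T⁴ − T_s⁴ = (276)⁴ − (204)⁴ = 5.80×10^9 − 1.73×10^9 = 4.07×10^9 K⁴.
Q = 0.41 × 5.67×10⁻⁸ × 4.90×10^-3 × 4.07×10^9 = 0.464 W.

Q ≈ 0.464 W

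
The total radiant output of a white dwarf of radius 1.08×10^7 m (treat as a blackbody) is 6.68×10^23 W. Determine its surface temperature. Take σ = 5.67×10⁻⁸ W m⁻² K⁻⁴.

A = 4πr² = 4π × (1.08×10^7)² = 1.47×10^15 m².
From P = σAT⁴, T = (P / σA)^(1/4) = (6.68×10^23 / (5.67×10⁻⁸ × 1.47×10^15))^(1/4).
T = (8.04×10^15)^(1/4) = 9470 K.

T ≈ 9470 K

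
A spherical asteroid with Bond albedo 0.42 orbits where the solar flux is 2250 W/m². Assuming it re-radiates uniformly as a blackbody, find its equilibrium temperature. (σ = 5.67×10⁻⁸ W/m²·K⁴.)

Power absorbed = (1−a)S·πR²; power emitted = 4πR²σT⁴. Equating and cancelling πR²:
T = ((1−a)S / 4σ)^(1/4) = (1310 / (4 × 5.67×10⁻⁸))^(1/4) = (5.75×10^9)^(1/4).
T = 275 K.

T ≈ 275 K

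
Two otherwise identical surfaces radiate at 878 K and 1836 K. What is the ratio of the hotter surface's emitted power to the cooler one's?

P ∝ T⁴, so the ratio is (1836/878)⁴ = (2.091)⁴ = 19.1.

ratio ≈ 19.1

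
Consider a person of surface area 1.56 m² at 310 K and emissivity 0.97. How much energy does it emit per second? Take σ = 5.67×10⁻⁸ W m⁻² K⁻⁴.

P ≈ 792 W

P = εσAT⁴ = 0.97 × 5.67×10⁻⁸ × 1.56 × (310)⁴ = 0.97 × 5.67×10⁻⁸ × 1.56 × 9.24×10^9.
P = 792 W.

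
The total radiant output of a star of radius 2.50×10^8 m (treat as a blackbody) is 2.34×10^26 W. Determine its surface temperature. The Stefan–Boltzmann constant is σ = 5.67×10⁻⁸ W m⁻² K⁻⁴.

T ≈ 8510 K

A = 4πr² = 4π × (2.50×10^8)² = 7.85×10^17 m².
From P = σAT⁴, T = (P / σA)^(1/4) = (2.34×10^26 / (5.67×10⁻⁸ × 7.85×10^17))^(1/4).
T = (5.25×10^15)^(1/4) = 8510 K.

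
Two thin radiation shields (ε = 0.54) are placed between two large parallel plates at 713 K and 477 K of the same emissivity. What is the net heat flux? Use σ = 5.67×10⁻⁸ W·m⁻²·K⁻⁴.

Each of the 3 gaps contributes resistance (2/ε − 1) = 2/0.54 − 1 = 2.704; total = 8.111.
q = σ(T₁⁴ − T₂⁴) / 8.111 = 5.67×10⁻⁸ × 2.07×10^11 / 8.111 = 1440 W/m².

q ≈ 1440 W/m²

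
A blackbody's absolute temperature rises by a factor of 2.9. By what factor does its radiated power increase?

P ∝ T⁴, so the power scales as (2.9)⁴ = 70.7.

factor ≈ 70.7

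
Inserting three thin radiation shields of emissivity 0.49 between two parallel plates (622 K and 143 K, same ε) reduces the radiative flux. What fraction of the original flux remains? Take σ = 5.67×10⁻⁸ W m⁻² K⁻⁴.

With N identical shields there are N+1 = 4 gaps in series, each with the same radiative resistance, so the flux falls to 1/(N+1) of its unshielded value.

ratio ≈ 0.250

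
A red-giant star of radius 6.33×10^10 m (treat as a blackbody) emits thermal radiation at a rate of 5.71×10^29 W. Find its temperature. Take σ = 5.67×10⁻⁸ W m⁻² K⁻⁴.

T ≈ 3760 K

A = 4πr² = 4π × (6.33×10^10)² = 5.04×10^22 m².
From P = σAT⁴, T = (P / σA)^(1/4) = (5.71×10^29 / (5.67×10⁻⁸ × 5.04×10^22))^(1/4).
T = (2.00×10^14)^(1/4) = 3760 K.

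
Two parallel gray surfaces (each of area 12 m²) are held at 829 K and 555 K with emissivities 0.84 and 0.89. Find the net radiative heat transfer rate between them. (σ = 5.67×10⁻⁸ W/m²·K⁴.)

Q ≈ 1.95×10^5 W

For two large parallel gray plates, q = σ(T₁⁴ − T₂⁴) / (1/ε₁ + 1/ε₂ − 1).
1/ε₁ + 1/ε₂ − 1 = 1/0.84 + 1/0.89 − 1 = 1.314.
T₁⁴ − T₂⁴ = 4.72×10^11 − 9.49×10^10 = 3.77×10^11 K⁴.
q = 5.67×10⁻⁸ × 3.77×10^11 / 1.314 = 16300 W/m².
Q = q·A = 16300 × 12 = 1.95×10^5 W.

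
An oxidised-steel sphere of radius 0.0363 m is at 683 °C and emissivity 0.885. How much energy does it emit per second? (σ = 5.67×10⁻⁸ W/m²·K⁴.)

P ≈ 694 W

A = 4πr² = 4π × (0.0363)² = 0.0166 m².
683 °C = 956 K.
Stefan–Boltzmann: P = εσAT⁴ = 0.885 × 5.67×10⁻⁸ × 0.0166 × (956)⁴ = 0.885 × 5.67×10⁻⁸ × 0.0166 × 8.35×10^11.
P = 694 W.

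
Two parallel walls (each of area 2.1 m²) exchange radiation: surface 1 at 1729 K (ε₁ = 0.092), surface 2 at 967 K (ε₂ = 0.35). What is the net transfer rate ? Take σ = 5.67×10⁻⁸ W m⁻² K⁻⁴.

For two large parallel gray plates, q = σ(T₁⁴ − T₂⁴) / (1/ε₁ + 1/ε₂ − 1).
1/ε₁ + 1/ε₂ − 1 = 1/0.092 + 1/0.35 − 1 = 12.73.
T₁⁴ − T₂⁴ = 8.94×10^12 − 8.74×10^11 = 8.06×10^12 K⁴.
q = 5.67×10⁻⁸ × 8.06×10^12 / 12.73 = 35900 W/m².
Q = q·A = 35900 × 2.1 = 75400 W.

Q ≈ 75400 W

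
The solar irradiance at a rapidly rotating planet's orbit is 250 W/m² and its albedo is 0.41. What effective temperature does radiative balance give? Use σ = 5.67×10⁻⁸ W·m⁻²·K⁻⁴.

T ≈ 160 K

Power absorbed = (1−a)S·πR²; power emitted = 4πR²σT⁴. Equating and cancelling πR²:
T = ((1−a)S / 4σ)^(1/4) = (148 / (4 × 5.67×10⁻⁸))^(1/4) = (6.50×10^8)^(1/4).
T = 160 K.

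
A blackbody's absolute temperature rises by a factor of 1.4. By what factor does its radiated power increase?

P ∝ T⁴, so the power scales as (1.4)⁴ = 3.84.

factor ≈ 3.84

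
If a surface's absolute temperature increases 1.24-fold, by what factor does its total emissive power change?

P ∝ T⁴, so the power scales as (1.24)⁴ = 2.36.

factor ≈ 2.36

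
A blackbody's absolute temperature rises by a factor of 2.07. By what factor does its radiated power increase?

factor ≈ 18.4

P ∝ T⁴, so the power scales as (2.07)⁴ = 18.4.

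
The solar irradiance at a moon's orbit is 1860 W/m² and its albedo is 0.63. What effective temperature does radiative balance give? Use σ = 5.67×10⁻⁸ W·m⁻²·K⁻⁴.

T ≈ 235 K

Power absorbed = (1−a)S·πR²; power emitted = 4πR²σT⁴. Equating and cancelling πR²:
T = ((1−a)S / 4σ)^(1/4) = (688 / (4 × 5.67×10⁻⁸))^(1/4) = (3.03×10^9)^(1/4).
T = 235 K.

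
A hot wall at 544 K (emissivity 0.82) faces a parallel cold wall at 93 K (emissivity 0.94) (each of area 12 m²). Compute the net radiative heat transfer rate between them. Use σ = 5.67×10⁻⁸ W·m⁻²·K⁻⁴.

For two large parallel gray plates, q = σ(T₁⁴ − T₂⁴) / (1/ε₁ + 1/ε₂ − 1).
1/ε₁ + 1/ε₂ − 1 = 1/0.82 + 1/0.94 − 1 = 1.283.
T₁⁴ − T₂⁴ = 8.76×10^10 − 7.48×10^7 = 8.75×10^10 K⁴.
q = 5.67×10⁻⁸ × 8.75×10^10 / 1.283 = 3870 W/m².
Q = q·A = 3870 × 12 = 46400 W.

Q ≈ 46400 W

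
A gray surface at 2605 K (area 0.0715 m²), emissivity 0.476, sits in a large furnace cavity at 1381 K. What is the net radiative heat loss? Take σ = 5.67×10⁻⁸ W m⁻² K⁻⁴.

Q ≈ 81800 W

Q = εσA(T⁴ − T_s⁴). T⁴ − T_s⁴ = (2605)⁴ − (1381)⁴ = 4.61×10^13 − 3.64×10^12 = 4.24×10^13 K⁴.
Q = 0.476 × 5.67×10⁻⁸ × 0.0715 × 4.24×10^13 = 81800 W.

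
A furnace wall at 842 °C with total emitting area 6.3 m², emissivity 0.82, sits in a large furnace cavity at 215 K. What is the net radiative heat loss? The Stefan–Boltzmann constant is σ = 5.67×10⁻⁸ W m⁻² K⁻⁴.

Convert: 842 °C = 1115 K.
Q = εσA(T⁴ − T_s⁴). T⁴ − T_s⁴ = (1115)⁴ − (215)⁴ = 1.55×10^12 − 2.14×10^9 = 1.54×10^12 K⁴.
Q = 0.82 × 5.67×10⁻⁸ × 6.30 × 1.54×10^12 = 4.52×10^5 W.

Q ≈ 4.52×10^5 W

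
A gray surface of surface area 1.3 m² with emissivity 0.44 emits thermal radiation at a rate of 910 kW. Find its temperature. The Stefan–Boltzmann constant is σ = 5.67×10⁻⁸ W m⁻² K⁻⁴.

T ≈ 2300 K

From P = εσAT⁴, T = (P / εσA)^(1/4) = (9.10×10^5 / (0.44 × 5.67×10⁻⁸ × 1.30))^(1/4).
T = (2.81×10^13)^(1/4) = 2300 K.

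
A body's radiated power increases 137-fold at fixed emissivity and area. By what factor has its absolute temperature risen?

P ∝ T⁴ ⇒ T ∝ P^(1/4), so T scales by (137)^(1/4) = 3.42.

factor ≈ 3.42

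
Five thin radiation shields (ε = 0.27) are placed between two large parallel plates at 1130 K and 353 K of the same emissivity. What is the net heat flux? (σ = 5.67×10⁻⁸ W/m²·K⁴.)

q ≈ 2380 W/m²

Each of the 6 gaps contributes resistance (2/ε − 1) = 2/0.27 − 1 = 6.407; total = 38.44.
q = σ(T₁⁴ − T₂⁴) / 38.44 = 5.67×10⁻⁸ × 1.61×10^12 / 38.44 = 2380 W/m².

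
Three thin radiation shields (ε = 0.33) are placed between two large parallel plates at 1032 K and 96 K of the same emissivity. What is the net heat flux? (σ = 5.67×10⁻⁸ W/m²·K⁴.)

q ≈ 3180 W/m²

Each of the 4 gaps contributes resistance (2/ε − 1) = 2/0.33 − 1 = 5.061; total = 20.24.
q = σ(T₁⁴ − T₂⁴) / 20.24 = 5.67×10⁻⁸ × 1.13×10^12 / 20.24 = 3180 W/m².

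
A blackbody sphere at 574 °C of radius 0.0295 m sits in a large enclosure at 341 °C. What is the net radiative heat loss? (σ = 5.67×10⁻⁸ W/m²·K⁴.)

Q ≈ 231 W

A = 4πr² = 4π × (0.0295)² = 0.0109 m².
Convert: 574 °C = 847 K; 341 °C = 614 K.
Q = σA(T⁴ − T_s⁴). T⁴ − T_s⁴ = (847)⁴ − (614)⁴ = 5.15×10^11 − 1.42×10^11 = 3.73×10^11 K⁴.
Q = 5.67×10⁻⁸ × 0.0109 × 3.73×10^11 = 231 W.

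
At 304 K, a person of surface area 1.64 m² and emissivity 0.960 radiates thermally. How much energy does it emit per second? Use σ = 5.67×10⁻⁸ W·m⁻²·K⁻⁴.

P = εσAT⁴ = 0.960 × 5.67×10⁻⁸ × 1.64 × (304)⁴ = 0.960 × 5.67×10⁻⁸ × 1.64 × 8.54×10^9.
P = 762 W.

P ≈ 762 W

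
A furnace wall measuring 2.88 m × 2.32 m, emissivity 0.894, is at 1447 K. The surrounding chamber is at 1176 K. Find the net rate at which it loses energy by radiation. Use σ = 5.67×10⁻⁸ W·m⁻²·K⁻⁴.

A = 2.88 × 2.32 = 6.68 m².
Q = εσA(T⁴ − T_s⁴). T⁴ − T_s⁴ = (1447)⁴ − (1176)⁴ = 4.38×10^12 − 1.91×10^12 = 2.47×10^12 K⁴.
Q = 0.894 × 5.67×10⁻⁸ × 6.68 × 2.47×10^12 = 8.37×10^5 W.

Q ≈ 8.37×10^5 W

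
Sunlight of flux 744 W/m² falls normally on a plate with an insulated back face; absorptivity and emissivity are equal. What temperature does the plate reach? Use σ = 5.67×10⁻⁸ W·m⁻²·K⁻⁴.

Absorbed flux αS = emitted flux εσT⁴ (one radiating face); with α = ε, T = (S/σ)^(1/4).
T = (744 / 5.67×10⁻⁸)^(1/4) = (1.31×10^10)^(1/4).
T = 338 K.

T ≈ 338 K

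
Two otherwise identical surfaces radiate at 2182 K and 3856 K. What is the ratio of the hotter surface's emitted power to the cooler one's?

P ∝ T⁴, so the ratio is (3856/2182)⁴ = (1.767)⁴ = 9.75.

ratio ≈ 9.75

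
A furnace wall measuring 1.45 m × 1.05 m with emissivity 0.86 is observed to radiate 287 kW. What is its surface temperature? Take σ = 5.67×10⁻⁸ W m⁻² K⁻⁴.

A = 1.45 × 1.05 = 1.52 m².
From P = εσAT⁴, T = (P / εσA)^(1/4) = (2.87×10^5 / (0.86 × 5.67×10⁻⁸ × 1.52))^(1/4).
T = (3.87×10^12)^(1/4) = 1400 K.

T ≈ 1400 K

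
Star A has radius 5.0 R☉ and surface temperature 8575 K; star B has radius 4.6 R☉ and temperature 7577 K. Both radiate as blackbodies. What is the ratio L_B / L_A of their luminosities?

L = 4πR²σT⁴ ∝ R²T⁴, so L_B/L_A = (4.6/5.0)² × (7577/8575)⁴ = 0.846 × 0.610 = 0.516.

L_B/L_A ≈ 0.516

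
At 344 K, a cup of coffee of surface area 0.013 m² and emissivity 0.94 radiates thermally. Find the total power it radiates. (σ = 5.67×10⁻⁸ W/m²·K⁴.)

P ≈ 9.70 W

Stefan–Boltzmann: P = εσAT⁴ = 0.94 × 5.67×10⁻⁸ × 0.0130 × (344)⁴ = 0.94 × 5.67×10⁻⁸ × 0.0130 × 1.40×10^10.
P = 9.70 W.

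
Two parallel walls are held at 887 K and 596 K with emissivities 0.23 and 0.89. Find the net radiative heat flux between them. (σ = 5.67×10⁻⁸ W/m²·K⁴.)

For two large parallel gray plates, q = σ(T₁⁴ − T₂⁴) / (1/ε₁ + 1/ε₂ − 1).
1/ε₁ + 1/ε₂ − 1 = 1/0.23 + 1/0.89 − 1 = 4.471.
T₁⁴ − T₂⁴ = 6.19×10^11 − 1.26×10^11 = 4.93×10^11 K⁴.
q = 5.67×10⁻⁸ × 4.93×10^11 / 4.471 = 6250 W/m².

q ≈ 6250 W/m²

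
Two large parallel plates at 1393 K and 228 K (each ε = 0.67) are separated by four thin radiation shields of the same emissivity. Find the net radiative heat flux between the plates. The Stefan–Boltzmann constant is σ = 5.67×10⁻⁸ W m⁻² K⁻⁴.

Each of the 5 gaps contributes resistance (2/ε − 1) = 2/0.67 − 1 = 1.985; total = 9.925.
q = σ(T₁⁴ − T₂⁴) / 9.925 = 5.67×10⁻⁸ × 3.76×10^12 / 9.925 = 21500 W/m².

q ≈ 21500 W/m²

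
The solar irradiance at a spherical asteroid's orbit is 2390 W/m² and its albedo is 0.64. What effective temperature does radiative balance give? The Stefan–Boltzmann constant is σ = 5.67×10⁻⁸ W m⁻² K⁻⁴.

T ≈ 248 K

Power absorbed = (1−a)S·πR²; power emitted = 4πR²σT⁴. Equating and cancelling πR²:
T = ((1−a)S / 4σ)^(1/4) = (860 / (4 × 5.67×10⁻⁸))^(1/4) = (3.79×10^9)^(1/4).
T = 248 K.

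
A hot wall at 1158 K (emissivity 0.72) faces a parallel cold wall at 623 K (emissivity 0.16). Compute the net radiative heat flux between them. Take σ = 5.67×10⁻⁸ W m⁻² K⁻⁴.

For two large parallel gray plates, q = σ(T₁⁴ − T₂⁴) / (1/ε₁ + 1/ε₂ − 1).
1/ε₁ + 1/ε₂ − 1 = 1/0.72 + 1/0.16 − 1 = 6.639.
T₁⁴ − T₂⁴ = 1.80×10^12 − 1.51×10^11 = 1.65×10^12 K⁴.
q = 5.67×10⁻⁸ × 1.65×10^12 / 6.639 = 14100 W/m².

q ≈ 14100 W/m²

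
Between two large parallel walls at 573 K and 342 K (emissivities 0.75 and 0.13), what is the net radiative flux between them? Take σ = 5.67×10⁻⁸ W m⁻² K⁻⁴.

For two large parallel gray plates, q = σ(T₁⁴ − T₂⁴) / (1/ε₁ + 1/ε₂ − 1).
1/ε₁ + 1/ε₂ − 1 = 1/0.75 + 1/0.13 − 1 = 8.026.
T₁⁴ − T₂⁴ = 1.08×10^11 − 1.37×10^10 = 9.41×10^10 K⁴.
q = 5.67×10⁻⁸ × 9.41×10^10 / 8.026 = 665 W/m².

q ≈ 665 W/m²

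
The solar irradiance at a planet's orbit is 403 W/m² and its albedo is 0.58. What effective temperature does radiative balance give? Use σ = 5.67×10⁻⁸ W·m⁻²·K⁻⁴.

Power absorbed = (1−a)S·πR²; power emitted = 4πR²σT⁴. Equating and cancelling πR²:
T = ((1−a)S / 4σ)^(1/4) = (169 / (4 × 5.67×10⁻⁸))^(1/4) = (7.46×10^8)^(1/4).
T = 165 K.

T ≈ 165 K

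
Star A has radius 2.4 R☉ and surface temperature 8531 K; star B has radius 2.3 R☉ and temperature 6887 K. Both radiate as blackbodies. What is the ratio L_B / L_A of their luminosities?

L = 4πR²σT⁴ ∝ R²T⁴, so L_B/L_A = (2.3/2.4)² × (6887/8531)⁴ = 0.918 × 0.425 = 0.390.

L_B/L_A ≈ 0.390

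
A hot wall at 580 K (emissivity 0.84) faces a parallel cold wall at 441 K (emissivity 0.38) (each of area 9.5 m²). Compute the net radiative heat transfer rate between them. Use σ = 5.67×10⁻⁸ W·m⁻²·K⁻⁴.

Q ≈ 14400 W

For two large parallel gray plates, q = σ(T₁⁴ − T₂⁴) / (1/ε₁ + 1/ε₂ − 1).
1/ε₁ + 1/ε₂ − 1 = 1/0.84 + 1/0.38 − 1 = 2.822.
T₁⁴ − T₂⁴ = 1.13×10^11 − 3.78×10^10 = 7.53×10^10 K⁴.
q = 5.67×10⁻⁸ × 7.53×10^10 / 2.822 = 1510 W/m².
Q = q·A = 1510 × 9.5 = 14400 W.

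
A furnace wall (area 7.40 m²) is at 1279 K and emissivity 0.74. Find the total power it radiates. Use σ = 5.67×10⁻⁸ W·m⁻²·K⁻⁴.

P ≈ 8.31×10^5 W

Stefan–Boltzmann: P = εσAT⁴ = 0.74 × 5.67×10⁻⁸ × 7.40 × (1279)⁴ = 0.74 × 5.67×10⁻⁸ × 7.40 × 2.68×10^12.
P = 8.31×10^5 W.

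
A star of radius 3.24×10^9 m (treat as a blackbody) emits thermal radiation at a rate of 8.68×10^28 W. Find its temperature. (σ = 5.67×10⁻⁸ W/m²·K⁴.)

A = 4πr² = 4π × (3.24×10^9)² = 1.32×10^20 m².
From P = σAT⁴, T = (P / σA)^(1/4) = (8.68×10^28 / (5.67×10⁻⁸ × 1.32×10^20))^(1/4).
T = (1.16×10^16)^(1/4) = 10400 K.

T ≈ 10400 K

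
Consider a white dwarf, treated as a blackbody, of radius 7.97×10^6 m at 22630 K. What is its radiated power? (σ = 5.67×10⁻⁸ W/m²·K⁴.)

A = 4πr² = 4π × (7.97×10^6)² = 7.98×10^14 m².
P = σAT⁴ = 5.67×10⁻⁸ × 7.98×10^14 × (22630)⁴ = 5.67×10⁻⁸ × 7.98×10^14 × 2.62×10^17.
P = 1.19×10^25 W.

P ≈ 1.19×10^25 W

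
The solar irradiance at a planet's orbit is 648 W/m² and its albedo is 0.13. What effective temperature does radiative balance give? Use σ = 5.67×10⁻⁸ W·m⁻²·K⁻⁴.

T ≈ 223 K

Power absorbed = (1−a)S·πR²; power emitted = 4πR²σT⁴. Equating and cancelling πR²:
T = ((1−a)S / 4σ)^(1/4) = (564 / (4 × 5.67×10⁻⁸))^(1/4) = (2.49×10^9)^(1/4).
T = 223 K.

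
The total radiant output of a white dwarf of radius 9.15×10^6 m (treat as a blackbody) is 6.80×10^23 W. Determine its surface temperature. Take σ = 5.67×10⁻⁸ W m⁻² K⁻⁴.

A = 4πr² = 4π × (9.15×10^6)² = 1.05×10^15 m².
From P = σAT⁴, T = (P / σA)^(1/4) = (6.80×10^23 / (5.67×10⁻⁸ × 1.05×10^15))^(1/4).
T = (1.14×10^16)^(1/4) = 10300 K.

T ≈ 10300 K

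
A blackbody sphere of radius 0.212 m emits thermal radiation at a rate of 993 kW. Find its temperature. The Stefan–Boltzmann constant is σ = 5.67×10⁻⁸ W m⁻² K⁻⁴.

A = 4πr² = 4π × (0.212)² = 0.565 m².
From P = σAT⁴, T = (P / σA)^(1/4) = (9.93×10^5 / (5.67×10⁻⁸ × 0.565))^(1/4).
T = (3.10×10^13)^(1/4) = 2360 K.

T ≈ 2360 K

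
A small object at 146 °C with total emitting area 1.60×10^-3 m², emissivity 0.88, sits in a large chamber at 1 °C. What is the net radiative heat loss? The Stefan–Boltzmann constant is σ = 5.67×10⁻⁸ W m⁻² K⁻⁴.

Q ≈ 2.01 W

Convert: 146 °C = 419 K; 1 °C = 274 K.
Q = εσA(T⁴ − T_s⁴). T⁴ − T_s⁴ = (419)⁴ − (274)⁴ = 3.08×10^10 − 5.64×10^9 = 2.52×10^10 K⁴.
Q = 0.88 × 5.67×10⁻⁸ × 1.60×10^-3 × 2.52×10^10 = 2.01 W.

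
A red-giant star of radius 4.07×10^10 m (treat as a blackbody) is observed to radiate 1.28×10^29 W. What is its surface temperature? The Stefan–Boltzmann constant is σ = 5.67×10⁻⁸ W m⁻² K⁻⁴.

T ≈ 3230 K

A = 4πr² = 4π × (4.07×10^10)² = 2.08×10^22 m².
From P = σAT⁴, T = (P / σA)^(1/4) = (1.28×10^29 / (5.67×10⁻⁸ × 2.08×10^22))^(1/4).
T = (1.08×10^14)^(1/4) = 3230 K.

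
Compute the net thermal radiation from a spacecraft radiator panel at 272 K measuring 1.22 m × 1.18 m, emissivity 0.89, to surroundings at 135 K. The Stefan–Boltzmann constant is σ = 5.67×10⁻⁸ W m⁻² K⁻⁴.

A = 1.22 × 1.18 = 1.44 m².
Q = εσA(T⁴ − T_s⁴). T⁴ − T_s⁴ = (272)⁴ − (135)⁴ = 5.47×10^9 − 3.32×10^8 = 5.14×10^9 K⁴.
Q = 0.89 × 5.67×10⁻⁸ × 1.44 × 5.14×10^9 = 374 W.

Q ≈ 374 W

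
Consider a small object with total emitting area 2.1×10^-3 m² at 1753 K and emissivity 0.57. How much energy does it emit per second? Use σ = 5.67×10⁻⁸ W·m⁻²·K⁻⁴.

P ≈ 641 W

P = εσAT⁴ = 0.57 × 5.67×10⁻⁸ × 2.10×10^-3 × (1753)⁴ = 0.57 × 5.67×10⁻⁸ × 2.10×10^-3 × 9.44×10^12.
P = 641 W.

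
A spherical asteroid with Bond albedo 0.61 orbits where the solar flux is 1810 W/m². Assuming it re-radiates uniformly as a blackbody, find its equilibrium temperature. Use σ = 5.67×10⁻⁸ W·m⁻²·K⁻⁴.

Power absorbed = (1−a)S·πR²; power emitted = 4πR²σT⁴. Equating and cancelling πR²:
T = ((1−a)S / 4σ)^(1/4) = (706 / (4 × 5.67×10⁻⁸))^(1/4) = (3.11×10^9)^(1/4).
T = 236 K.

T ≈ 236 K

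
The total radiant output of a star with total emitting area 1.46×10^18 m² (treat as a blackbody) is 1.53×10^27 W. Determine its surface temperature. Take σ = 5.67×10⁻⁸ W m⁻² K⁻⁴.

From P = σAT⁴, T = (P / σA)^(1/4) = (1.53×10^27 / (5.67×10⁻⁸ × 1.46×10^18))^(1/4).
T = (1.85×10^16)^(1/4) = 11700 K.

T ≈ 11700 K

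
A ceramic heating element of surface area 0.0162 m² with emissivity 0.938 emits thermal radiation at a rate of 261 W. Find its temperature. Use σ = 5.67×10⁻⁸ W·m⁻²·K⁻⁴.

T ≈ 742 K

From P = εσAT⁴, T = (P / εσA)^(1/4) = (261 / (0.938 × 5.67×10⁻⁸ × 0.0162))^(1/4).
T = (3.03×10^11)^(1/4) = 742 K.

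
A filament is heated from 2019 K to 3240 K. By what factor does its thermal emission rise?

P ∝ T⁴, so the ratio is (3240/2019)⁴ = (1.605)⁴ = 6.63.

ratio ≈ 6.63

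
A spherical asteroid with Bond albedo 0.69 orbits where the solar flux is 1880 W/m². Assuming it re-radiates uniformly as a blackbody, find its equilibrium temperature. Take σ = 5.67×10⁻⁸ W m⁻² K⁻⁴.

Power absorbed = (1−a)S·πR²; power emitted = 4πR²σT⁴. Equating and cancelling πR²:
T = ((1−a)S / 4σ)^(1/4) = (583 / (4 × 5.67×10⁻⁸))^(1/4) = (2.57×10^9)^(1/4).
T = 225 K.

T ≈ 225 K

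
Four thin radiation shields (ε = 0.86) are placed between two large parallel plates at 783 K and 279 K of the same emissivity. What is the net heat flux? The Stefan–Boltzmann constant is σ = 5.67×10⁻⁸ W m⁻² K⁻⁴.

q ≈ 3160 W/m²

Each of the 5 gaps contributes resistance (2/ε − 1) = 2/0.86 − 1 = 1.326; total = 6.628.
q = σ(T₁⁴ − T₂⁴) / 6.628 = 5.67×10⁻⁸ × 3.70×10^11 / 6.628 = 3160 W/m².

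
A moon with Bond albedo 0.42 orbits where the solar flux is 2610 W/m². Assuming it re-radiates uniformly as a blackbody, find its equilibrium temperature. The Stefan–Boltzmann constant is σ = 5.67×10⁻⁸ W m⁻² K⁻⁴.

Power absorbed = (1−a)S·πR²; power emitted = 4πR²σT⁴. Equating and cancelling πR²:
T = ((1−a)S / 4σ)^(1/4) = (1510 / (4 × 5.67×10⁻⁸))^(1/4) = (6.67×10^9)^(1/4).
T = 286 K.

T ≈ 286 K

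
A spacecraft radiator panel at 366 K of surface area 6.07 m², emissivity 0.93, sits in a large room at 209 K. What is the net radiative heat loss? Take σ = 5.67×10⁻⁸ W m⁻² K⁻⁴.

Q = εσA(T⁴ − T_s⁴). T⁴ − T_s⁴ = (366)⁴ − (209)⁴ = 1.79×10^10 − 1.91×10^9 = 1.60×10^10 K⁴.
Q = 0.93 × 5.67×10⁻⁸ × 6.07 × 1.60×10^10 = 5130 W.

Q ≈ 5130 W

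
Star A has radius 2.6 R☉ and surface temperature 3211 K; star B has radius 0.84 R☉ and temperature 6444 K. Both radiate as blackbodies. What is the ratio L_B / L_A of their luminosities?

L_B/L_A ≈ 1.69

L = 4πR²σT⁴ ∝ R²T⁴, so L_B/L_A = (0.84/2.6)² × (6444/3211)⁴ = 0.104 × 16.2 = 1.69.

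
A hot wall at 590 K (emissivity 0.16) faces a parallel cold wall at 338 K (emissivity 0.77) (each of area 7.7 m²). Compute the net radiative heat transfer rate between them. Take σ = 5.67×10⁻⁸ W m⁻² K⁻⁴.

For two large parallel gray plates, q = σ(T₁⁴ − T₂⁴) / (1/ε₁ + 1/ε₂ − 1).
1/ε₁ + 1/ε₂ − 1 = 1/0.16 + 1/0.77 − 1 = 6.549.
T₁⁴ − T₂⁴ = 1.21×10^11 − 1.31×10^10 = 1.08×10^11 K⁴.
q = 5.67×10⁻⁸ × 1.08×10^11 / 6.549 = 936 W/m².
Q = q·A = 936 × 7.7 = 7210 W.

Q ≈ 7210 W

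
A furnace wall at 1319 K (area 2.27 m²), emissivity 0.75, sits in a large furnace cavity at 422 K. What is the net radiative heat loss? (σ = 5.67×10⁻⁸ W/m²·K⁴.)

Q = εσA(T⁴ − T_s⁴). T⁴ − T_s⁴ = (1319)⁴ − (422)⁴ = 3.03×10^12 − 3.17×10^10 = 3.00×10^12 K⁴.
Q = 0.75 × 5.67×10⁻⁸ × 2.27 × 3.00×10^12 = 2.89×10^5 W.

Q ≈ 2.89×10^5 W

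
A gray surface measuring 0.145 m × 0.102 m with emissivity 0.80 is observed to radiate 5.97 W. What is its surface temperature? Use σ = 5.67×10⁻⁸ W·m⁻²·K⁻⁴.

A = 0.145 × 0.102 = 0.0148 m².
From P = εσAT⁴, T = (P / εσA)^(1/4) = (5.97 / (0.80 × 5.67×10⁻⁸ × 0.0148))^(1/4).
T = (8.90×10^9)^(1/4) = 307 K.

T ≈ 307 K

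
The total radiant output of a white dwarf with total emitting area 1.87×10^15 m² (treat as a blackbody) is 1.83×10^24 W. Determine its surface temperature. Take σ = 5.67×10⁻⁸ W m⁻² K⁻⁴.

From P = σAT⁴, T = (P / σA)^(1/4) = (1.83×10^24 / (5.67×10⁻⁸ × 1.87×10^15))^(1/4).
T = (1.73×10^16)^(1/4) = 11500 K.

T ≈ 11500 K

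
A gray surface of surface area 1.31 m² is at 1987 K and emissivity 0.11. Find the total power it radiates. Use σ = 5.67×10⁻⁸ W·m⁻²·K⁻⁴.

P ≈ 1.27×10^5 W

P = εσAT⁴ = 0.11 × 5.67×10⁻⁸ × 1.31 × (1987)⁴ = 0.11 × 5.67×10⁻⁸ × 1.31 × 1.56×10^13.
P = 1.27×10^5 W.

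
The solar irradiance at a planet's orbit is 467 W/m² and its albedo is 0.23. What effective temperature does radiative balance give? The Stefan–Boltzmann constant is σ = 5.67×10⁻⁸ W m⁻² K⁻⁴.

T ≈ 200 K

Power absorbed = (1−a)S·πR²; power emitted = 4πR²σT⁴. Equating and cancelling πR²:
T = ((1−a)S / 4σ)^(1/4) = (360 / (4 × 5.67×10⁻⁸))^(1/4) = (1.59×10^9)^(1/4).
T = 200 K.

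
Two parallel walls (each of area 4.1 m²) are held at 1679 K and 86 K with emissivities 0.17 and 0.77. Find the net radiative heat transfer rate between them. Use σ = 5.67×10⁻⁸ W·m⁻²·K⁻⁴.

For two large parallel gray plates, q = σ(T₁⁴ − T₂⁴) / (1/ε₁ + 1/ε₂ − 1).
1/ε₁ + 1/ε₂ − 1 = 1/0.17 + 1/0.77 − 1 = 6.181.
T₁⁴ − T₂⁴ = 7.95×10^12 − 5.47×10^7 = 7.95×10^12 K⁴.
q = 5.67×10⁻⁸ × 7.95×10^12 / 6.181 = 72900 W/m².
Q = q·A = 72900 × 4.1 = 2.99×10^5 W.

Q ≈ 2.99×10^5 W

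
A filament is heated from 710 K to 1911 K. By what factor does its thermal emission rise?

P ∝ T⁴, so the ratio is (1911/710)⁴ = (2.692)⁴ = 52.5.

ratio ≈ 52.5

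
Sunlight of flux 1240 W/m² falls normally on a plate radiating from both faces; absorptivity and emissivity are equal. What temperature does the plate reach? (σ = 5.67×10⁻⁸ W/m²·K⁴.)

Absorbed flux αS = emitted flux 2εσT⁴ per unit area; with α = ε this gives T = (S/2σ)^(1/4).
T = (1240 / (2 × 5.67×10⁻⁸))^(1/4) = (1.09×10^10)^(1/4).
T = 323 K.

T ≈ 323 K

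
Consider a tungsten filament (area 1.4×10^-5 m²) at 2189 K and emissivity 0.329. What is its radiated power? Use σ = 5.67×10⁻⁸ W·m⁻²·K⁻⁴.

P = εσAT⁴ = 0.329 × 5.67×10⁻⁸ × 1.40×10^-5 × (2189)⁴ = 0.329 × 5.67×10⁻⁸ × 1.40×10^-5 × 2.30×10^13.
P = 6.00 W.

P ≈ 6.00 W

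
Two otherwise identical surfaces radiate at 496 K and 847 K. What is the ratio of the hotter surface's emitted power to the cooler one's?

P ∝ T⁴, so the ratio is (847/496)⁴ = (1.708)⁴ = 8.50.

ratio ≈ 8.50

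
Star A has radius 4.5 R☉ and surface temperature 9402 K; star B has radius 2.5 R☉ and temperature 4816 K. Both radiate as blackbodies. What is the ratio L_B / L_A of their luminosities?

L_B/L_A ≈ 0.0212

L = 4πR²σT⁴ ∝ R²T⁴, so L_B/L_A = (2.5/4.5)² × (4816/9402)⁴ = 0.309 × 0.0688 = 0.0212.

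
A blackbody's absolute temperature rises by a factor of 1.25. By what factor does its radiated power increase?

P ∝ T⁴, so the power scales as (1.25)⁴ = 2.44.

factor ≈ 2.44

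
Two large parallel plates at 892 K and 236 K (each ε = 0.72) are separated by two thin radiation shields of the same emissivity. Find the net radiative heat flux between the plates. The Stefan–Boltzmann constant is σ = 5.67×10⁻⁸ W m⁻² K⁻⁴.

q ≈ 6700 W/m²

Each of the 3 gaps contributes resistance (2/ε − 1) = 2/0.72 − 1 = 1.778; total = 5.333.
q = σ(T₁⁴ − T₂⁴) / 5.333 = 5.67×10⁻⁸ × 6.30×10^11 / 5.333 = 6700 W/m².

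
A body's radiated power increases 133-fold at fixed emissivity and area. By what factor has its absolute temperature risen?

P ∝ T⁴ ⇒ T ∝ P^(1/4), so T scales by (133)^(1/4) = 3.40.

factor ≈ 3.40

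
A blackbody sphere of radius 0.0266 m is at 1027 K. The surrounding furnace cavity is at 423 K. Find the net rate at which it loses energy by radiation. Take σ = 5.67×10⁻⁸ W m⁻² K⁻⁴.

A = 4πr² = 4π × (0.0266)² = 8.89×10^-3 m².
Q = σA(T⁴ − T_s⁴). T⁴ − T_s⁴ = (1027)⁴ − (423)⁴ = 1.11×10^12 − 3.20×10^10 = 1.08×10^12 K⁴.
Q = 5.67×10⁻⁸ × 8.89×10^-3 × 1.08×10^12 = 545 W.

Q ≈ 545 W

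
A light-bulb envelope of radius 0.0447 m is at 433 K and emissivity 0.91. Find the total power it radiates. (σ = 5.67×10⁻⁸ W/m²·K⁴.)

A = 4πr² = 4π × (0.0447)² = 0.0251 m².
P = εσAT⁴ = 0.91 × 5.67×10⁻⁸ × 0.0251 × (433)⁴ = 0.91 × 5.67×10⁻⁸ × 0.0251 × 3.52×10^10.
P = 45.5 W.

P ≈ 45.5 W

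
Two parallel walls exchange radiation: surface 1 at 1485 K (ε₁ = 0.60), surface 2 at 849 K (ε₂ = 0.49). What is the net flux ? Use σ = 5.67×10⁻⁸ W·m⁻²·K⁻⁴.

q ≈ 91000 W/m²

For two large parallel gray plates, q = σ(T₁⁴ − T₂⁴) / (1/ε₁ + 1/ε₂ − 1).
1/ε₁ + 1/ε₂ − 1 = 1/0.60 + 1/0.49 − 1 = 2.707.
T₁⁴ − T₂⁴ = 4.86×10^12 − 5.20×10^11 = 4.34×10^12 K⁴.
q = 5.67×10⁻⁸ × 4.34×10^12 / 2.707 = 91000 W/m².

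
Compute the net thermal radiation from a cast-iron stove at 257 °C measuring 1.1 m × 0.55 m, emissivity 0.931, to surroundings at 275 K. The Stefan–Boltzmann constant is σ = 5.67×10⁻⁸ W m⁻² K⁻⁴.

Q ≈ 2340 W

A = 1.1 × 0.55 = 0.605 m².
Convert: 257 °C = 530 K.
Q = εσA(T⁴ − T_s⁴). T⁴ − T_s⁴ = (530)⁴ − (275)⁴ = 7.89×10^10 − 5.72×10^9 = 7.32×10^10 K⁴.
Q = 0.931 × 5.67×10⁻⁸ × 0.605 × 7.32×10^10 = 2340 W.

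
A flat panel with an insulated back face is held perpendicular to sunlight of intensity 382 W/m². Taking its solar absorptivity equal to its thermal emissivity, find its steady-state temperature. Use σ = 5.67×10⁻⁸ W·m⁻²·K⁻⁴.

Absorbed flux αS = emitted flux εσT⁴ (one radiating face); with α = ε, T = (S/σ)^(1/4).
T = (382 / 5.67×10⁻⁸)^(1/4) = (6.74×10^9)^(1/4).
T = 286 K.

T ≈ 286 K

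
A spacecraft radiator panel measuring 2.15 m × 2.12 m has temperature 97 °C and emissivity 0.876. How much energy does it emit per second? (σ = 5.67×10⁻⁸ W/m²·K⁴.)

A = 2.15 × 2.12 = 4.56 m².
97 °C = 370 K.
Stefan–Boltzmann: P = εσAT⁴ = 0.876 × 5.67×10⁻⁸ × 4.56 × (370)⁴ = 0.876 × 5.67×10⁻⁸ × 4.56 × 1.87×10^10.
P = 4240 W.

P ≈ 4240 W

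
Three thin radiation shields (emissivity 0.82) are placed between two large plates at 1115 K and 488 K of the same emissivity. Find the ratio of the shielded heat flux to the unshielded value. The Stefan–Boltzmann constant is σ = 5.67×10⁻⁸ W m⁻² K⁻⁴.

ratio ≈ 0.250

With N identical shields there are N+1 = 4 gaps in series, each with the same radiative resistance, so the flux falls to 1/(N+1) of its unshielded value.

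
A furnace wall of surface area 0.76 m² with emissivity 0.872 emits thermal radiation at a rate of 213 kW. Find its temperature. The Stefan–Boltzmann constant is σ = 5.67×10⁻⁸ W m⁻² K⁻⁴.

From P = εσAT⁴, T = (P / εσA)^(1/4) = (2.13×10^5 / (0.872 × 5.67×10⁻⁸ × 0.760))^(1/4).
T = (5.67×10^12)^(1/4) = 1540 K.

T ≈ 1540 K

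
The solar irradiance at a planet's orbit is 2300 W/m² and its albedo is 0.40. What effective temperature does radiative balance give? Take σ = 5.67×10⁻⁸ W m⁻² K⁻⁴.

T ≈ 279 K

Power absorbed = (1−a)S·πR²; power emitted = 4πR²σT⁴. Equating and cancelling πR²:
T = ((1−a)S / 4σ)^(1/4) = (1380 / (4 × 5.67×10⁻⁸))^(1/4) = (6.08×10^9)^(1/4).
T = 279 K.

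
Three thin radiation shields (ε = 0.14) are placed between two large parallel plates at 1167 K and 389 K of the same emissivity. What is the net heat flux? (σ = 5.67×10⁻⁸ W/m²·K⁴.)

q ≈ 1950 W/m²

Each of the 4 gaps contributes resistance (2/ε − 1) = 2/0.14 − 1 = 13.29; total = 53.14.
q = σ(T₁⁴ − T₂⁴) / 53.14 = 5.67×10⁻⁸ × 1.83×10^12 / 53.14 = 1950 W/m².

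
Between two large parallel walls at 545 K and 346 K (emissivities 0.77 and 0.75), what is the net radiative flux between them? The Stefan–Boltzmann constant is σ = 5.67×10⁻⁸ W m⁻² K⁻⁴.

q ≈ 2570 W/m²

For two large parallel gray plates, q = σ(T₁⁴ − T₂⁴) / (1/ε₁ + 1/ε₂ − 1).
1/ε₁ + 1/ε₂ − 1 = 1/0.77 + 1/0.75 − 1 = 1.632.
T₁⁴ − T₂⁴ = 8.82×10^10 − 1.43×10^10 = 7.39×10^10 K⁴.
q = 5.67×10⁻⁸ × 7.39×10^10 / 1.632 = 2570 W/m².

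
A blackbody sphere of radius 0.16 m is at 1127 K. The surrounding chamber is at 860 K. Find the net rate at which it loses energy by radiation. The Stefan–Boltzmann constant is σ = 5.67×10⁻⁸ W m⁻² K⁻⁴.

A = 4πr² = 4π × (0.16)² = 0.322 m².
Q = σA(T⁴ − T_s⁴). T⁴ − T_s⁴ = (1127)⁴ − (860)⁴ = 1.61×10^12 − 5.47×10^11 = 1.07×10^12 K⁴.
Q = 5.67×10⁻⁸ × 0.322 × 1.07×10^12 = 19400 W.

Q ≈ 19400 W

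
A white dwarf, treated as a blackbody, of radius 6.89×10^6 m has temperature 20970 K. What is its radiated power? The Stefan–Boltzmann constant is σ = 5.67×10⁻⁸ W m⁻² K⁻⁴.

A = 4πr² = 4π × (6.89×10^6)² = 5.97×10^14 m².
P = σAT⁴ = 5.67×10⁻⁸ × 5.97×10^14 × (20970)⁴ = 5.67×10⁻⁸ × 5.97×10^14 × 1.93×10^17.
P = 6.54×10^24 W.

P ≈ 6.54×10^24 W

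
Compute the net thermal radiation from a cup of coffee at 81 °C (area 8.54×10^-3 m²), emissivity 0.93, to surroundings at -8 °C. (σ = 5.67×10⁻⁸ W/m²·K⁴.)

Q ≈ 4.85 W

Convert: 81 °C = 354 K; -8 °C = 265 K.
Q = εσA(T⁴ − T_s⁴). T⁴ − T_s⁴ = (354)⁴ − (265)⁴ = 1.57×10^10 − 4.93×10^9 = 1.08×10^10 K⁴.
Q = 0.93 × 5.67×10⁻⁸ × 8.54×10^-3 × 1.08×10^10 = 4.85 W.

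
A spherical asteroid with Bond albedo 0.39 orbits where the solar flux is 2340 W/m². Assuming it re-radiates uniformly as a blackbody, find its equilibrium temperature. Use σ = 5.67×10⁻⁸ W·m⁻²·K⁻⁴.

T ≈ 282 K

Power absorbed = (1−a)S·πR²; power emitted = 4πR²σT⁴. Equating and cancelling πR²:
T = ((1−a)S / 4σ)^(1/4) = (1430 / (4 × 5.67×10⁻⁸))^(1/4) = (6.29×10^9)^(1/4).
T = 282 K.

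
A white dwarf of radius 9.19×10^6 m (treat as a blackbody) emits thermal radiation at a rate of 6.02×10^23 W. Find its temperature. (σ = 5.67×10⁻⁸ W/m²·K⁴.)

T ≈ 10000 K

A = 4πr² = 4π × (9.19×10^6)² = 1.06×10^15 m².
From P = σAT⁴, T = (P / σA)^(1/4) = (6.02×10^23 / (5.67×10⁻⁸ × 1.06×10^15))^(1/4).
T = (1.00×10^16)^(1/4) = 10000 K.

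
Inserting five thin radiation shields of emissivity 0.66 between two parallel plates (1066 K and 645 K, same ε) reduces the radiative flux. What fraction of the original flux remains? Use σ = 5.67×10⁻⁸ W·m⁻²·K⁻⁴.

ratio ≈ 0.167

With N identical shields there are N+1 = 6 gaps in series, each with the same radiative resistance, so the flux falls to 1/(N+1) of its unshielded value.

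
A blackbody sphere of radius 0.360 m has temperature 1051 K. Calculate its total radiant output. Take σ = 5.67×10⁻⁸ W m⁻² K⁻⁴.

P ≈ 1.13×10^5 W

A = 4πr² = 4π × (0.360)² = 1.63 m².
P = σAT⁴ = 5.67×10⁻⁸ × 1.63 × (1051)⁴ = 5.67×10⁻⁸ × 1.63 × 1.22×10^12.
P = 1.13×10^5 W.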